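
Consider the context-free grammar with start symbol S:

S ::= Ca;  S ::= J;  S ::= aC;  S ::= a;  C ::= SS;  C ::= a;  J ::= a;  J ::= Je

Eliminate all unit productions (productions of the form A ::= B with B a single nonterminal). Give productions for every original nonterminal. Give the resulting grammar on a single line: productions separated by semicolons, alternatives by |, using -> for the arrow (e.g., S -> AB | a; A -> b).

S -> a | Ca | Je | aC; C -> a | SS; J -> a | Je

Unit productions: S->J.
Unit pairs (A ⇒* B via units): (S,J).
S: inherits non-unit rules of {J, S} → Ca | Je | a | aC.
C: inherits non-unit rules of {C} → SS | a.
J: inherits non-unit rules of {J} → Je | a.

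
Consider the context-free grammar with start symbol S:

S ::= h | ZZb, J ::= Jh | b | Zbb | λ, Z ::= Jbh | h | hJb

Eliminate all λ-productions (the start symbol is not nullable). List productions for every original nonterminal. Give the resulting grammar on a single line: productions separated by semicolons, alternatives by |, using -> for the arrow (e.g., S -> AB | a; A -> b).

S -> h | ZZb; J -> b | h | Jh | Zbb; Z -> h | bh | hb | Jbh | hJb

Nullable set: {J}.
Drop J -> λ.
J -> Jh: J nullable, giving Jh | h.
Z -> Jbh: J nullable, giving Jbh | bh.
Z -> hJb: J nullable, giving hJb | hb.
Unchanged (no nullable symbols): S -> ZZb; S -> h; J -> Zbb; J -> b; Z -> h.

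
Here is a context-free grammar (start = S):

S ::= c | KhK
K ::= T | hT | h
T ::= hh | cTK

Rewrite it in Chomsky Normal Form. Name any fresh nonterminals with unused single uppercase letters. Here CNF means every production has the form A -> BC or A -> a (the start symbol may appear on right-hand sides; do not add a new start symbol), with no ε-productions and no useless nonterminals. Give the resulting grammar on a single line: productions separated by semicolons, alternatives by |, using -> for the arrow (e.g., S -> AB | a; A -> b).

S -> c | KD; A -> c; B -> h; C -> TK; D -> BK; E -> TK; K -> h | AC | BB | BT; T -> AE | BB

No ε-productions.
After unit-elimination: S -> c | KhK; K -> h | hT | hh | cTK; T -> hh | cTK.
TERM: introduce A -> c, B -> h and substitute in every rule of length ≥2.
BIN: K -> ATK becomes K -> AC, C -> TK; S -> KBK becomes S -> KD, D -> BK; T -> ATK becomes T -> AE, E -> TK.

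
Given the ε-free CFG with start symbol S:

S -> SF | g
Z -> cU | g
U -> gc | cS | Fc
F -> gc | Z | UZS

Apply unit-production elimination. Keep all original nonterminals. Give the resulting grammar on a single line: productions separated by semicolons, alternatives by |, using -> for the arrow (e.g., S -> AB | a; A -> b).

S -> g | SF; F -> g | cU | gc | UZS; U -> Fc | cS | gc; Z -> g | cU

Unit productions: F->Z.
Unit pairs (A ⇒* B via units): (F,Z).
S: inherits non-unit rules of {S} → SF | g.
F: inherits non-unit rules of {F, Z} → UZS | cU | g | gc.
U: inherits non-unit rules of {U} → Fc | cS | gc.
Z: inherits non-unit rules of {Z} → cU | g.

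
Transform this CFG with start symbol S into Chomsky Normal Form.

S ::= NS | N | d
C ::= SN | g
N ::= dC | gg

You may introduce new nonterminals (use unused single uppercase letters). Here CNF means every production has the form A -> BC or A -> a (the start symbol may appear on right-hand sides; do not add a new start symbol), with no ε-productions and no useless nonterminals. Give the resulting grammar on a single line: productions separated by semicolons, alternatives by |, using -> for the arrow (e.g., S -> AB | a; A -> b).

No ε-productions.
After unit-elimination: S -> d | NS | dC | gg; C -> g | SN; N -> dC | gg.
TERM: introduce A -> d, B -> g and substitute in every rule of length ≥2.

S -> d | AC | BB | NS; A -> d; B -> g; C -> g | SN; N -> AC | BB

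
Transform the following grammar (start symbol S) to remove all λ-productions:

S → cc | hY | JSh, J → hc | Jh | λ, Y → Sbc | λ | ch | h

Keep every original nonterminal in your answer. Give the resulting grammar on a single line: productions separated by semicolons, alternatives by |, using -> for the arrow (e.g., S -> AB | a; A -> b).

Nullable set: {J, Y}.
S -> JSh: J nullable, giving JSh | Sh.
S -> hY: Y nullable, giving h | hY.
Drop J -> λ.
J -> Jh: J nullable, giving Jh | h.
Drop Y -> λ.
Unchanged (no nullable symbols): S -> cc; J -> hc; Y -> Sbc; Y -> ch; Y -> h.

S -> h | Sh | cc | hY | JSh; J -> h | Jh | hc; Y -> h | ch | Sbc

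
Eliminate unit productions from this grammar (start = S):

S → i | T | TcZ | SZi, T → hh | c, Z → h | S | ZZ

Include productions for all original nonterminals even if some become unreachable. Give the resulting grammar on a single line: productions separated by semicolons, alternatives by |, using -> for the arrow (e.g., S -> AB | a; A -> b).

S -> c | i | hh | SZi | TcZ; T -> c | hh; Z -> c | h | i | ZZ | hh | SZi | TcZ

Unit productions: S->T, Z->S.
Unit pairs (A ⇒* B via units): (S,T), (Z,S), (Z,T).
S: inherits non-unit rules of {S, T} → SZi | TcZ | c | hh | i.
T: inherits non-unit rules of {T} → c | hh.
Z: inherits non-unit rules of {S, T, Z} → SZi | TcZ | ZZ | c | h | hh | i.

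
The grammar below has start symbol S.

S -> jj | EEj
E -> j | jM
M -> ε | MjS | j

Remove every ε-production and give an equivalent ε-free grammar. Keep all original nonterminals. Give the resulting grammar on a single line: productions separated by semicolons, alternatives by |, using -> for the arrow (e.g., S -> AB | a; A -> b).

Nullable set: {M}.
E -> jM: M nullable, giving j | jM.
Drop M -> ε.
M -> MjS: M nullable, giving MjS | jS.
Unchanged (no nullable symbols): S -> EEj; S -> jj; E -> j; M -> j.

S -> jj | EEj; E -> j | jM; M -> j | jS | MjS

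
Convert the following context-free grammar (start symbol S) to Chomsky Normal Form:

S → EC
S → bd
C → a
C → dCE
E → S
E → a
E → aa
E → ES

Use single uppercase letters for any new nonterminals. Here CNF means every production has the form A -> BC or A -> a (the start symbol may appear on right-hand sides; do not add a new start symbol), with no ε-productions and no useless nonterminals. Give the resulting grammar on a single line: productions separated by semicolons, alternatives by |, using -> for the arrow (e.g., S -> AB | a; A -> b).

S -> DA | EC; A -> d; B -> a; C -> a | AF; D -> b; E -> a | BB | DA | EC | ES; F -> CE

No ε-productions.
After unit-elimination: S -> EC | bd; C -> a | dCE; E -> a | EC | ES | aa | bd.
TERM: introduce B -> a, D -> b, A -> d and substitute in every rule of length ≥2.
BIN: C -> ACE becomes C -> AF, F -> CE.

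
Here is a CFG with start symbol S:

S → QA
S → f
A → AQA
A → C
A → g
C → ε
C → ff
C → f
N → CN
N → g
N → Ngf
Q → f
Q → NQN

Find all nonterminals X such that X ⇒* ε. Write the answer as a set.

{A, C}

Directly nullable (have an ε-rule): {C}.
A is nullable via A -> C (every symbol on the right is already known nullable).
Not nullable: N, Q, S — each has a terminal in every rule's right-hand side or depends on a non-nullable symbol.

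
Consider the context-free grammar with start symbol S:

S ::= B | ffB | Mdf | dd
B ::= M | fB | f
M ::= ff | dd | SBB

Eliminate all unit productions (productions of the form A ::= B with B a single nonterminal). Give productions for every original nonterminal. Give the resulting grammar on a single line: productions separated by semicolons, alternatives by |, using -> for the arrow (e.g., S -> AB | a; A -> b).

S -> f | dd | fB | ff | Mdf | SBB | ffB; B -> f | dd | fB | ff | SBB; M -> dd | ff | SBB

Unit productions: B->M, S->B.
Unit pairs (A ⇒* B via units): (B,M), (S,B), (S,M).
S: inherits non-unit rules of {B, M, S} → Mdf | SBB | dd | f | fB | ff | ffB.
B: inherits non-unit rules of {B, M} → SBB | dd | f | fB | ff.
M: inherits non-unit rules of {M} → SBB | dd | ff.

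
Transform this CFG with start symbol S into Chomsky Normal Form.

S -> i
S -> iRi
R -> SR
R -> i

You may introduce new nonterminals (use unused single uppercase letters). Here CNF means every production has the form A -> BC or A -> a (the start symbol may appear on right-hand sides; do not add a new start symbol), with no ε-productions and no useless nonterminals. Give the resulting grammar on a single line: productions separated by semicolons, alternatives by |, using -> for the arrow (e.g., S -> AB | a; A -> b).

No ε-productions.
No unit productions to eliminate.
TERM: introduce A -> i and substitute in every rule of length ≥2.
BIN: S -> ARA becomes S -> AB, B -> RA.

S -> i | AB; A -> i; B -> RA; R -> i | SR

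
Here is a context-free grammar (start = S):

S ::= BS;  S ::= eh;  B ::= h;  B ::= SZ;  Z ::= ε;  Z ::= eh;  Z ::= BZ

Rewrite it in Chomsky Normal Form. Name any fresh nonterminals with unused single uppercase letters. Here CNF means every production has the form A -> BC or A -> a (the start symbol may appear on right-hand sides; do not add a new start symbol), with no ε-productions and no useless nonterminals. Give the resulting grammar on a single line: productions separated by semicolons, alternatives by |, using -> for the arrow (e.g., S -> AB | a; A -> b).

S -> AC | BS; A -> e; B -> h | AC | BS | SZ; C -> h; Z -> h | AC | BS | BZ | SZ

Nullable: {Z}; after ε-elimination: S -> BS | eh; B -> S | h | SZ; Z -> B | BZ | eh.
After unit-elimination: S -> BS | eh; B -> h | BS | SZ | eh; Z -> h | BS | BZ | SZ | eh.
TERM: introduce A -> e, C -> h and substitute in every rule of length ≥2.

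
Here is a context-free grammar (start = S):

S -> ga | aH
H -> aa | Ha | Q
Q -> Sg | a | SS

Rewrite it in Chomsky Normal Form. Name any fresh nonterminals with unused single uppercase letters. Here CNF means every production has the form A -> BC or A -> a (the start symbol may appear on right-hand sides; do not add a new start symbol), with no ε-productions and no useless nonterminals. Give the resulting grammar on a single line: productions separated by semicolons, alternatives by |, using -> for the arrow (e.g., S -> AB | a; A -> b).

No ε-productions.
After unit-elimination: S -> aH | ga; H -> a | Ha | SS | Sg | aa; Q -> a | SS | Sg.
TERM: introduce A -> a, B -> g and substitute in every rule of length ≥2.
Drop unreachable/unproductive: Q.

S -> AH | BA; A -> a; B -> g; H -> a | AA | HA | SB | SS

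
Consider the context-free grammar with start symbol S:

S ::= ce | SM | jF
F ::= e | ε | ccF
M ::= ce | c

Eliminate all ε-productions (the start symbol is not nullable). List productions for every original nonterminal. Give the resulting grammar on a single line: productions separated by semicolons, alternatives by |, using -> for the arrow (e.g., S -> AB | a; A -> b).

Nullable set: {F}.
S -> jF: F nullable, giving j | jF.
Drop F -> ε.
F -> ccF: F nullable, giving cc | ccF.
Unchanged (no nullable symbols): S -> SM; S -> ce; F -> e; M -> c; M -> ce.

S -> j | SM | ce | jF; F -> e | cc | ccF; M -> c | ce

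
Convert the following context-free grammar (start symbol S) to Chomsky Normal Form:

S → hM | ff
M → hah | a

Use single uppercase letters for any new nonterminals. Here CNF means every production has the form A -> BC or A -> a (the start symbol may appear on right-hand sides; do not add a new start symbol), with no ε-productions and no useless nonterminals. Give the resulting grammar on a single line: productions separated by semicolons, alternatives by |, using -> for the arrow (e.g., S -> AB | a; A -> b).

No ε-productions.
No unit productions to eliminate.
TERM: introduce B -> a, C -> f, A -> h and substitute in every rule of length ≥2.
BIN: M -> ABA becomes M -> AD, D -> BA.

S -> AM | CC; A -> h; B -> a; C -> f; D -> BA; M -> a | AD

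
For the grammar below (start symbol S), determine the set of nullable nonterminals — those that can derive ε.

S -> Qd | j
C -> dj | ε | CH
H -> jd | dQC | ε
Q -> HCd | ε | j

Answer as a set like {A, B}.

{C, H, Q}

Directly nullable (have an ε-rule): {C, H, Q}.
Not nullable: S — each has a terminal in every rule's right-hand side or depends on a non-nullable symbol.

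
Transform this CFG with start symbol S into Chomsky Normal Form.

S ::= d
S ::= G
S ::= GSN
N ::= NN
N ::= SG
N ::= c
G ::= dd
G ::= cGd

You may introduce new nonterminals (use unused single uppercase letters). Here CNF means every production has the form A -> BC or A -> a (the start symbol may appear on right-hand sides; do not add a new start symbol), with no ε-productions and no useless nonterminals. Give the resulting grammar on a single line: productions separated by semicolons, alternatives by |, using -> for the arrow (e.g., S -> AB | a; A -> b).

No ε-productions.
After unit-elimination: S -> d | dd | GSN | cGd; G -> dd | cGd; N -> c | NN | SG.
TERM: introduce A -> c, B -> d and substitute in every rule of length ≥2.
BIN: G -> AGB becomes G -> AC, C -> GB; S -> AGB becomes S -> AD, D -> GB; S -> GSN becomes S -> GE, E -> SN.

S -> d | AD | BB | GE; A -> c; B -> d; C -> GB; D -> GB; E -> SN; G -> AC | BB; N -> c | NN | SG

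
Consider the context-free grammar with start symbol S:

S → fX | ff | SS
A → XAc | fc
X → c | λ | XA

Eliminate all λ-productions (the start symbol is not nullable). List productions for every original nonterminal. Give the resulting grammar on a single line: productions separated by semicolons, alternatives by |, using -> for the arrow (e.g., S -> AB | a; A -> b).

Nullable set: {X}.
S -> fX: X nullable, giving f | fX.
A -> XAc: X nullable, giving Ac | XAc.
Drop X -> λ.
X -> XA: X nullable, giving A | XA.
Unchanged (no nullable symbols): S -> SS; S -> ff; A -> fc; X -> c.

S -> f | SS | fX | ff; A -> Ac | fc | XAc; X -> A | c | XA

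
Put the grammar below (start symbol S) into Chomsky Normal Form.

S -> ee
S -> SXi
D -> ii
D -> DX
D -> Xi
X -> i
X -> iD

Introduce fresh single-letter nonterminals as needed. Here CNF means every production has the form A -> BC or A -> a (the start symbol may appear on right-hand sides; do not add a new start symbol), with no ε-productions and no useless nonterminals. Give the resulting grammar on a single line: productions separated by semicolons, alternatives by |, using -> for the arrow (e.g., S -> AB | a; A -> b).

No ε-productions.
No unit productions to eliminate.
TERM: introduce B -> e, A -> i and substitute in every rule of length ≥2.
BIN: S -> SXA becomes S -> SC, C -> XA.

S -> BB | SC; A -> i; B -> e; C -> XA; D -> AA | DX | XA; X -> i | AD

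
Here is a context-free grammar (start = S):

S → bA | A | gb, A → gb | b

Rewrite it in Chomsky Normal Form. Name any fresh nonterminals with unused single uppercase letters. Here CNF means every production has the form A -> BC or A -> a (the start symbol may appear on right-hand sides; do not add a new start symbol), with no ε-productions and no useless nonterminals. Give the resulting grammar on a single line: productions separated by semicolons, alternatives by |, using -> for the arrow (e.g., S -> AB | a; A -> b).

No ε-productions.
After unit-elimination: S -> b | bA | gb; A -> b | gb.
TERM: introduce C -> b, B -> g and substitute in every rule of length ≥2.

S -> b | BC | CA; A -> b | BC; B -> g; C -> b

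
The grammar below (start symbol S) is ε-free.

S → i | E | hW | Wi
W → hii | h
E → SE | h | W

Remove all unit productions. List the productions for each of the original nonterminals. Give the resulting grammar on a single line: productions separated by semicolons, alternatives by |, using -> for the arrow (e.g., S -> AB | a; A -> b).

Unit productions: E->W, S->E.
Unit pairs (A ⇒* B via units): (E,W), (S,E), (S,W).
S: inherits non-unit rules of {E, S, W} → SE | Wi | h | hW | hii | i.
E: inherits non-unit rules of {E, W} → SE | h | hii.
W: inherits non-unit rules of {W} → h | hii.

S -> h | i | SE | Wi | hW | hii; E -> h | SE | hii; W -> h | hii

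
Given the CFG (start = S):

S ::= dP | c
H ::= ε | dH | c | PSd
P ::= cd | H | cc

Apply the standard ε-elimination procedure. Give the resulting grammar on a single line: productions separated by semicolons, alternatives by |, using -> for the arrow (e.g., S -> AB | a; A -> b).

S -> c | d | dP; H -> c | d | Sd | dH | PSd; P -> H | cc | cd

Nullable set: {H, P}.
S -> dP: P nullable, giving d | dP.
Drop H -> ε.
H -> PSd: P nullable, giving PSd | Sd.
H -> dH: H nullable, giving d | dH.
P -> H: H nullable, giving H.
Unchanged (no nullable symbols): S -> c; H -> c; P -> cc; P -> cd.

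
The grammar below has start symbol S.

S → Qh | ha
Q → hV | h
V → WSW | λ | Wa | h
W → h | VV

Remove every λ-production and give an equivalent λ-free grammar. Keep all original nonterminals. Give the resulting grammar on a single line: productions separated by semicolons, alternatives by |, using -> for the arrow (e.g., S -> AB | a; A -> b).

S -> Qh | ha; Q -> h | hV; V -> S | a | h | SW | WS | Wa | WSW; W -> V | h | VV

Nullable set: {V, W}.
Q -> hV: V nullable, giving h | hV.
Drop V -> λ.
V -> WSW: W, W nullable, giving S | SW | WS | WSW.
V -> Wa: W nullable, giving Wa | a.
W -> VV: V, V nullable, giving V | VV.
Unchanged (no nullable symbols): S -> Qh; S -> ha; Q -> h; V -> h; W -> h.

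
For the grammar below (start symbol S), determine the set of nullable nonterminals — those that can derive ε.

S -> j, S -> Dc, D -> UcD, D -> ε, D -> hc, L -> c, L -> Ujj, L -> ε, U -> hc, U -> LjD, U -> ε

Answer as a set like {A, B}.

{D, L, U}

Directly nullable (have an ε-rule): {D, L, U}.
Not nullable: S — each has a terminal in every rule's right-hand side or depends on a non-nullable symbol.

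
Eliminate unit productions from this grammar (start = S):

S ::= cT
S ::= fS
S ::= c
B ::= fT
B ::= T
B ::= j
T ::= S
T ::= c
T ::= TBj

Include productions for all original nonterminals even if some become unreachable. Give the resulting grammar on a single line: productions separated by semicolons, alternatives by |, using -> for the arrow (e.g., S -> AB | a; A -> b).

Unit productions: B->T, T->S.
Unit pairs (A ⇒* B via units): (B,S), (B,T), (T,S).
S: inherits non-unit rules of {S} → c | cT | fS.
B: inherits non-unit rules of {B, S, T} → TBj | c | cT | fS | fT | j.
T: inherits non-unit rules of {S, T} → TBj | c | cT | fS.

S -> c | cT | fS; B -> c | j | cT | fS | fT | TBj; T -> c | cT | fS | TBj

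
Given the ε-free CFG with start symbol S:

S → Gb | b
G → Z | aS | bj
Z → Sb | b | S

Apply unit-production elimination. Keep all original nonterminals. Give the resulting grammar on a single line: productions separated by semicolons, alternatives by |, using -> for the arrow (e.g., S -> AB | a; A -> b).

Unit productions: G->Z, Z->S.
Unit pairs (A ⇒* B via units): (G,S), (G,Z), (Z,S).
S: inherits non-unit rules of {S} → Gb | b.
G: inherits non-unit rules of {G, S, Z} → Gb | Sb | aS | b | bj.
Z: inherits non-unit rules of {S, Z} → Gb | Sb | b.

S -> b | Gb; G -> b | Gb | Sb | aS | bj; Z -> b | Gb | Sb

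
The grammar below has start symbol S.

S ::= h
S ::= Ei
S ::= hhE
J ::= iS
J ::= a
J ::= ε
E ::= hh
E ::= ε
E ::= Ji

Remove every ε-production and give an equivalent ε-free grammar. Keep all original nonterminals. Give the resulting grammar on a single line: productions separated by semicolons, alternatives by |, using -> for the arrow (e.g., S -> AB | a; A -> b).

S -> h | i | Ei | hh | hhE; E -> i | Ji | hh; J -> a | iS

Nullable set: {E, J}.
S -> Ei: E nullable, giving Ei | i.
S -> hhE: E nullable, giving hh | hhE.
Drop E -> ε.
E -> Ji: J nullable, giving Ji | i.
Drop J -> ε.
Unchanged (no nullable symbols): S -> h; E -> hh; J -> a; J -> iS.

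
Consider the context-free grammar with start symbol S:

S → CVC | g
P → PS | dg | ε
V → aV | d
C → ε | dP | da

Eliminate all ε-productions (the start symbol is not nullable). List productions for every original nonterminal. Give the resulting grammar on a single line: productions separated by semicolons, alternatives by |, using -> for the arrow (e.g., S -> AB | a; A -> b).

Nullable set: {C, P}.
S -> CVC: C, C nullable, giving CV | CVC | V | VC.
Drop C -> ε.
C -> dP: P nullable, giving d | dP.
Drop P -> ε.
P -> PS: P nullable, giving PS | S.
Unchanged (no nullable symbols): S -> g; C -> da; P -> dg; V -> aV; V -> d.

S -> V | g | CV | VC | CVC; C -> d | dP | da; P -> S | PS | dg; V -> d | aV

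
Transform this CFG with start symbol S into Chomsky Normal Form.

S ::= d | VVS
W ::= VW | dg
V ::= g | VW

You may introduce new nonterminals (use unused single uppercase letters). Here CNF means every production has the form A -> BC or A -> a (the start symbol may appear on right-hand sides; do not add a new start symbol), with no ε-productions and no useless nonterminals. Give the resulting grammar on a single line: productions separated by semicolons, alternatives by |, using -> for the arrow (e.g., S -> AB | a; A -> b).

No ε-productions.
No unit productions to eliminate.
TERM: introduce A -> d, B -> g and substitute in every rule of length ≥2.
BIN: S -> VVS becomes S -> VC, C -> VS.

S -> d | VC; A -> d; B -> g; C -> VS; V -> g | VW; W -> AB | VW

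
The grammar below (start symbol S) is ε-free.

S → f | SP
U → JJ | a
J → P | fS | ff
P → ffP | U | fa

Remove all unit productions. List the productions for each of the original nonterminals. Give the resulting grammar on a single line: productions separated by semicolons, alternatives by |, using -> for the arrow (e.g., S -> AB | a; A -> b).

Unit productions: J->P, P->U.
Unit pairs (A ⇒* B via units): (J,P), (J,U), (P,U).
S: inherits non-unit rules of {S} → SP | f.
J: inherits non-unit rules of {J, P, U} → JJ | a | fS | fa | ff | ffP.
P: inherits non-unit rules of {P, U} → JJ | a | fa | ffP.
U: inherits non-unit rules of {U} → JJ | a.

S -> f | SP; J -> a | JJ | fS | fa | ff | ffP; P -> a | JJ | fa | ffP; U -> a | JJ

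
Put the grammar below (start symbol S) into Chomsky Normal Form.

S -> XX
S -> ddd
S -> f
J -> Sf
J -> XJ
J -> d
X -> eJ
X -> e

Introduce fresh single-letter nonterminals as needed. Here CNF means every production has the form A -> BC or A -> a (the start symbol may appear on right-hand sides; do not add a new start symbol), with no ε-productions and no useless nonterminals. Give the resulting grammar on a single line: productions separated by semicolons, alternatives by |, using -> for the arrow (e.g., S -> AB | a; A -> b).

S -> f | BD | XX; A -> f; B -> d; C -> e; D -> BB; J -> d | SA | XJ; X -> e | CJ

No ε-productions.
No unit productions to eliminate.
TERM: introduce B -> d, C -> e, A -> f and substitute in every rule of length ≥2.
BIN: S -> BBB becomes S -> BD, D -> BB.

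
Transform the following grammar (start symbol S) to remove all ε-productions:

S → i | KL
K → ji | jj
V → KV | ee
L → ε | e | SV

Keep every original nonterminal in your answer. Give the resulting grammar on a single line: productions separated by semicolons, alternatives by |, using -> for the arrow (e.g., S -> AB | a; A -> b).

S -> K | i | KL; K -> ji | jj; L -> e | SV; V -> KV | ee

Nullable set: {L}.
S -> KL: L nullable, giving K | KL.
Drop L -> ε.
Unchanged (no nullable symbols): S -> i; K -> ji; K -> jj; L -> SV; L -> e; V -> KV; V -> ee.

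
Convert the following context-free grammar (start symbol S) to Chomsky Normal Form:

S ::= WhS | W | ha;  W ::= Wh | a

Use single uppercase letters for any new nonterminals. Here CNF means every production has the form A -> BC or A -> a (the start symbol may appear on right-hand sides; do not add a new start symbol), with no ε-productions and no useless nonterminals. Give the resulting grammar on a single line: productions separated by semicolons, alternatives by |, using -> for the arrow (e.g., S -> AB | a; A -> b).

S -> a | AB | WA | WC; A -> h; B -> a; C -> AS; W -> a | WA

No ε-productions.
After unit-elimination: S -> a | Wh | ha | WhS; W -> a | Wh.
TERM: introduce B -> a, A -> h and substitute in every rule of length ≥2.
BIN: S -> WAS becomes S -> WC, C -> AS.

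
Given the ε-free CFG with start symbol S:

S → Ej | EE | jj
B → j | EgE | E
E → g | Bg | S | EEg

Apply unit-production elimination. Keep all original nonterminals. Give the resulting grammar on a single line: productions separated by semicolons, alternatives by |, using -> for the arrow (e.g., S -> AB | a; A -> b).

S -> EE | Ej | jj; B -> g | j | Bg | EE | Ej | jj | EEg | EgE; E -> g | Bg | EE | Ej | jj | EEg

Unit productions: B->E, E->S.
Unit pairs (A ⇒* B via units): (B,E), (B,S), (E,S).
S: inherits non-unit rules of {S} → EE | Ej | jj.
B: inherits non-unit rules of {B, E, S} → Bg | EE | EEg | EgE | Ej | g | j | jj.
E: inherits non-unit rules of {E, S} → Bg | EE | EEg | Ej | g | jj.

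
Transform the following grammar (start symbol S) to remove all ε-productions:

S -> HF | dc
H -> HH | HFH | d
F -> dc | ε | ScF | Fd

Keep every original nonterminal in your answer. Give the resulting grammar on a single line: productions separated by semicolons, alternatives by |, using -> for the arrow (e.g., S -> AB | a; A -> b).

Nullable set: {F}.
S -> HF: F nullable, giving H | HF.
Drop F -> ε.
F -> Fd: F nullable, giving Fd | d.
F -> ScF: F nullable, giving Sc | ScF.
H -> HFH: F nullable, giving HFH | HH.
Unchanged (no nullable symbols): S -> dc; F -> dc; H -> HH; H -> d.

S -> H | HF | dc; F -> d | Fd | Sc | dc | ScF; H -> d | HH | HFH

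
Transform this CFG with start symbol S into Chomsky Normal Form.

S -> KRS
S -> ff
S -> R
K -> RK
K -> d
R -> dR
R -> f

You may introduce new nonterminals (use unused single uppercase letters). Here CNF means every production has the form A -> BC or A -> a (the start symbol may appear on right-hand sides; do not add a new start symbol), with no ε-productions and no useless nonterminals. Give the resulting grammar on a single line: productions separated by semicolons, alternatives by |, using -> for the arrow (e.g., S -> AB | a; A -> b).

S -> f | AR | BB | KC; A -> d; B -> f; C -> RS; K -> d | RK; R -> f | AR

No ε-productions.
After unit-elimination: S -> f | dR | ff | KRS; K -> d | RK; R -> f | dR.
TERM: introduce A -> d, B -> f and substitute in every rule of length ≥2.
BIN: S -> KRS becomes S -> KC, C -> RS.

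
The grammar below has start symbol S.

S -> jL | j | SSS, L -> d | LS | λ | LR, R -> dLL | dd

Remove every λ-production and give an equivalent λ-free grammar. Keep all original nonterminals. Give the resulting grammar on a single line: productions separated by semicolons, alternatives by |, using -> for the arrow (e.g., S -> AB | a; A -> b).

S -> j | jL | SSS; L -> R | S | d | LR | LS; R -> d | dL | dd | dLL

Nullable set: {L}.
S -> jL: L nullable, giving j | jL.
Drop L -> λ.
L -> LR: L nullable, giving LR | R.
L -> LS: L nullable, giving LS | S.
R -> dLL: L, L nullable, giving d | dL | dLL.
Unchanged (no nullable symbols): S -> SSS; S -> j; L -> d; R -> dd.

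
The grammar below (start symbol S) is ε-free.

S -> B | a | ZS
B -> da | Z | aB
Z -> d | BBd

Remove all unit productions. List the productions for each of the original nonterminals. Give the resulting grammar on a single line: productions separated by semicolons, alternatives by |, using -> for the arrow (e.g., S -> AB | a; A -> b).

Unit productions: B->Z, S->B.
Unit pairs (A ⇒* B via units): (B,Z), (S,B), (S,Z).
S: inherits non-unit rules of {B, S, Z} → BBd | ZS | a | aB | d | da.
B: inherits non-unit rules of {B, Z} → BBd | aB | d | da.
Z: inherits non-unit rules of {Z} → BBd | d.

S -> a | d | ZS | aB | da | BBd; B -> d | aB | da | BBd; Z -> d | BBd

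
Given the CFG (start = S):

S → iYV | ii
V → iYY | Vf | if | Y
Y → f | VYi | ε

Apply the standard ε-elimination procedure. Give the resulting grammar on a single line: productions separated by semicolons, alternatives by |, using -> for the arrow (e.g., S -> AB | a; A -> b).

Nullable set: {V, Y}.
S -> iYV: Y, V nullable, giving i | iV | iY | iYV.
V -> Vf: V nullable, giving Vf | f.
V -> Y: Y nullable, giving Y.
V -> iYY: Y, Y nullable, giving i | iY | iYY.
Drop Y -> ε.
Y -> VYi: V, Y nullable, giving VYi | Vi | Yi | i.
Unchanged (no nullable symbols): S -> ii; V -> if; Y -> f.

S -> i | iV | iY | ii | iYV; V -> Y | f | i | Vf | iY | if | iYY; Y -> f | i | Vi | Yi | VYi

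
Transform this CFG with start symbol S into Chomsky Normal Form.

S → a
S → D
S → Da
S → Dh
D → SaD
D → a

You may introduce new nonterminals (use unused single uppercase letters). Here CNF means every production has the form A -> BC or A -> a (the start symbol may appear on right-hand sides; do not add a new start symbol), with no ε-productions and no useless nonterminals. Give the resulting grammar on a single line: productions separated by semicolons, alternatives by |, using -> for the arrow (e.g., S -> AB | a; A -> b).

No ε-productions.
After unit-elimination: S -> a | Da | Dh | SaD; D -> a | SaD.
TERM: introduce A -> a, B -> h and substitute in every rule of length ≥2.
BIN: D -> SAD becomes D -> SC, C -> AD; S -> SAD becomes S -> SE, E -> AD.

S -> a | DA | DB | SE; A -> a; B -> h; C -> AD; D -> a | SC; E -> AD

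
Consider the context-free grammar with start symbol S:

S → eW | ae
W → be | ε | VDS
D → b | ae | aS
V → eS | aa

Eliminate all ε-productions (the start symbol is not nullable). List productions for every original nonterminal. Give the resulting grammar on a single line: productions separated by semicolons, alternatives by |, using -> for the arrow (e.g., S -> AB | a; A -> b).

Nullable set: {W}.
S -> eW: W nullable, giving e | eW.
Drop W -> ε.
Unchanged (no nullable symbols): S -> ae; D -> aS; D -> ae; D -> b; V -> aa; V -> eS; W -> VDS; W -> be.

S -> e | ae | eW; D -> b | aS | ae; V -> aa | eS; W -> be | VDS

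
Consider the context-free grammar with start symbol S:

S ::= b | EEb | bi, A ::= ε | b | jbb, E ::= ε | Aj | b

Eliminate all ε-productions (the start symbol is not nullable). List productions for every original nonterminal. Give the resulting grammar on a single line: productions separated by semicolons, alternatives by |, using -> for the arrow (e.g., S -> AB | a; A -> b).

Nullable set: {A, E}.
S -> EEb: E, E nullable, giving EEb | Eb | b.
Drop A -> ε.
Drop E -> ε.
E -> Aj: A nullable, giving Aj | j.
Unchanged (no nullable symbols): S -> b; S -> bi; A -> b; A -> jbb; E -> b.

S -> b | Eb | bi | EEb; A -> b | jbb; E -> b | j | Aj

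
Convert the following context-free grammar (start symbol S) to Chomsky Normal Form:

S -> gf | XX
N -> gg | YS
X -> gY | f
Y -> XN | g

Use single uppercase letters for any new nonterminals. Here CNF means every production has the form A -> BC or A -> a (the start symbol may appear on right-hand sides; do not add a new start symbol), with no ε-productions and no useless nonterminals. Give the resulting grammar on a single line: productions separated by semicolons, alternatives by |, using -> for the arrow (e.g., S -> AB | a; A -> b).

No ε-productions.
No unit productions to eliminate.
TERM: introduce B -> f, A -> g and substitute in every rule of length ≥2.

S -> AB | XX; A -> g; B -> f; N -> AA | YS; X -> f | AY; Y -> g | XN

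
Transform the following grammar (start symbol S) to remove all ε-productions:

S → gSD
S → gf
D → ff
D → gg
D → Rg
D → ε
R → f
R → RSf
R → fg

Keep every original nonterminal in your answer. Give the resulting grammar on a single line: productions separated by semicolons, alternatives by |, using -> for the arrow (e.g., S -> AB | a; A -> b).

Nullable set: {D}.
S -> gSD: D nullable, giving gS | gSD.
Drop D -> ε.
Unchanged (no nullable symbols): S -> gf; D -> Rg; D -> ff; D -> gg; R -> RSf; R -> f; R -> fg.

S -> gS | gf | gSD; D -> Rg | ff | gg; R -> f | fg | RSf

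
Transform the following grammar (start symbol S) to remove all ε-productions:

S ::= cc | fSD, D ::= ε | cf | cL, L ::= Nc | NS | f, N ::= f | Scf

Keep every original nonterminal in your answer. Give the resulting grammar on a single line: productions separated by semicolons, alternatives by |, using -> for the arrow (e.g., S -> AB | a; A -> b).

S -> cc | fS | fSD; D -> cL | cf; L -> f | NS | Nc; N -> f | Scf

Nullable set: {D}.
S -> fSD: D nullable, giving fS | fSD.
Drop D -> ε.
Unchanged (no nullable symbols): S -> cc; D -> cL; D -> cf; L -> NS; L -> Nc; L -> f; N -> Scf; N -> f.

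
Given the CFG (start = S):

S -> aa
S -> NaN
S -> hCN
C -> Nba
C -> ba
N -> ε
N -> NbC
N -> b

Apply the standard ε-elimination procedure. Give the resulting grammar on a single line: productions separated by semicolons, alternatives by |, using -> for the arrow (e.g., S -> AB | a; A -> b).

S -> a | Na | aN | aa | hC | NaN | hCN; C -> ba | Nba; N -> b | bC | NbC

Nullable set: {N}.
S -> NaN: N, N nullable, giving Na | NaN | a | aN.
S -> hCN: N nullable, giving hC | hCN.
C -> Nba: N nullable, giving Nba | ba.
Drop N -> ε.
N -> NbC: N nullable, giving NbC | bC.
Unchanged (no nullable symbols): S -> aa; C -> ba; N -> b.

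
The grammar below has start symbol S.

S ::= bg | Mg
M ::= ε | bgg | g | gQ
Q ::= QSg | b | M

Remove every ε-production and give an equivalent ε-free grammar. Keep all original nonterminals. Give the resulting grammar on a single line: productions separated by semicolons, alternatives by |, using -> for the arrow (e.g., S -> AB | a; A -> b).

S -> g | Mg | bg; M -> g | gQ | bgg; Q -> M | b | Sg | QSg

Nullable set: {M, Q}.
S -> Mg: M nullable, giving Mg | g.
Drop M -> ε.
M -> gQ: Q nullable, giving g | gQ.
Q -> M: M nullable, giving M.
Q -> QSg: Q nullable, giving QSg | Sg.
Unchanged (no nullable symbols): S -> bg; M -> bgg; M -> g; Q -> b.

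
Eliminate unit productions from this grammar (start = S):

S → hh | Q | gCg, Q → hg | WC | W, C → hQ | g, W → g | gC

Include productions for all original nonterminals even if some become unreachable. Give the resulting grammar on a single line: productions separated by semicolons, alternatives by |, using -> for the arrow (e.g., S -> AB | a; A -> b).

S -> g | WC | gC | hg | hh | gCg; C -> g | hQ; Q -> g | WC | gC | hg; W -> g | gC

Unit productions: Q->W, S->Q.
Unit pairs (A ⇒* B via units): (Q,W), (S,Q), (S,W).
S: inherits non-unit rules of {Q, S, W} → WC | g | gC | gCg | hg | hh.
C: inherits non-unit rules of {C} → g | hQ.
Q: inherits non-unit rules of {Q, W} → WC | g | gC | hg.
W: inherits non-unit rules of {W} → g | gC.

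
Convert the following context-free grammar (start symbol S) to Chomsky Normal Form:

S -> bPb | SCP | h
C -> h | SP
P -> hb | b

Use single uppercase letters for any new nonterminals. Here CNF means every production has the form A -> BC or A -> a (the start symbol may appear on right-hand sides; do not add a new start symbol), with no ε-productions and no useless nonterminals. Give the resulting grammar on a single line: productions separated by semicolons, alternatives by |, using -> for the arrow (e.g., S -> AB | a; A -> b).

S -> h | BD | SE; A -> h; B -> b; C -> h | SP; D -> PB; E -> CP; P -> b | AB

No ε-productions.
No unit productions to eliminate.
TERM: introduce B -> b, A -> h and substitute in every rule of length ≥2.
BIN: S -> BPB becomes S -> BD, D -> PB; S -> SCP becomes S -> SE, E -> CP.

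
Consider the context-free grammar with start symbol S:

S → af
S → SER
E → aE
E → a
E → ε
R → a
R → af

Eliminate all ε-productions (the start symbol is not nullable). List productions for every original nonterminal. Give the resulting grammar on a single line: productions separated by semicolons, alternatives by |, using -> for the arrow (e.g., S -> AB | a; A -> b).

Nullable set: {E}.
S -> SER: E nullable, giving SER | SR.
Drop E -> ε.
E -> aE: E nullable, giving a | aE.
Unchanged (no nullable symbols): S -> af; E -> a; R -> a; R -> af.

S -> SR | af | SER; E -> a | aE; R -> a | af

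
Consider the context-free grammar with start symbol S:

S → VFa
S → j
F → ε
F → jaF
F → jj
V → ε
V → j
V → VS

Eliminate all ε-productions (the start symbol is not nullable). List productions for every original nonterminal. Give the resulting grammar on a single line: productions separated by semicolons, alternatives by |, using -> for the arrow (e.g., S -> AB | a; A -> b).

S -> a | j | Fa | Va | VFa; F -> ja | jj | jaF; V -> S | j | VS

Nullable set: {F, V}.
S -> VFa: V, F nullable, giving Fa | VFa | Va | a.
Drop F -> ε.
F -> jaF: F nullable, giving ja | jaF.
Drop V -> ε.
V -> VS: V nullable, giving S | VS.
Unchanged (no nullable symbols): S -> j; F -> jj; V -> j.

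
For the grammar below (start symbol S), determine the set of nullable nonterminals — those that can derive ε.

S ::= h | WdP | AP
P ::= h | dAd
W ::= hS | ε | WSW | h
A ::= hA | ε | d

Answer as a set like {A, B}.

Directly nullable (have an ε-rule): {A, W}.
Not nullable: P, S — each has a terminal in every rule's right-hand side or depends on a non-nullable symbol.

{A, W}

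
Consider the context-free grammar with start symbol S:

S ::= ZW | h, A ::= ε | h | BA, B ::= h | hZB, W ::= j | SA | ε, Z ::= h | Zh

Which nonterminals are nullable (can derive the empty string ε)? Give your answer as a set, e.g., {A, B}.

Directly nullable (have an ε-rule): {A, W}.
Not nullable: B, S, Z — each has a terminal in every rule's right-hand side or depends on a non-nullable symbol.

{A, W}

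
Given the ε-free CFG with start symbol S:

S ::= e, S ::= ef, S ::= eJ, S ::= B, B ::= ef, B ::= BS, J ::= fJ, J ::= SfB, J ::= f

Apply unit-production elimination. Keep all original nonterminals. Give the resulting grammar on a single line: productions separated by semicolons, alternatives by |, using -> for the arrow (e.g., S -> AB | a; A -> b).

Unit productions: S->B.
Unit pairs (A ⇒* B via units): (S,B).
S: inherits non-unit rules of {B, S} → BS | e | eJ | ef.
B: inherits non-unit rules of {B} → BS | ef.
J: inherits non-unit rules of {J} → SfB | f | fJ.

S -> e | BS | eJ | ef; B -> BS | ef; J -> f | fJ | SfB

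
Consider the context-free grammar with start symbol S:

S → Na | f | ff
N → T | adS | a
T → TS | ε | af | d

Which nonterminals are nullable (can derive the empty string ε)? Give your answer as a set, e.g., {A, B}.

{N, T}

Directly nullable (have an ε-rule): {T}.
N is nullable via N -> T (every symbol on the right is already known nullable).
Not nullable: S — each has a terminal in every rule's right-hand side or depends on a non-nullable symbol.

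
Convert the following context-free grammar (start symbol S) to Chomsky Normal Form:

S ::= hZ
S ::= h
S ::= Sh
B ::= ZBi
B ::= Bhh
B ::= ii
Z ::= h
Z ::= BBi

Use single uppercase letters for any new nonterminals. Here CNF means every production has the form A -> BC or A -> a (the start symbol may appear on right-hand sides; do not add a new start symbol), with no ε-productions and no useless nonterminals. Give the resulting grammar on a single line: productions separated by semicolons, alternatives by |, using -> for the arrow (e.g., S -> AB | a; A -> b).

No ε-productions.
No unit productions to eliminate.
TERM: introduce A -> h, C -> i and substitute in every rule of length ≥2.
BIN: B -> BAA becomes B -> BD, D -> AA; B -> ZBC becomes B -> ZE, E -> BC; Z -> BBC becomes Z -> BF, F -> BC.

S -> h | AZ | SA; A -> h; B -> BD | CC | ZE; C -> i; D -> AA; E -> BC; F -> BC; Z -> h | BF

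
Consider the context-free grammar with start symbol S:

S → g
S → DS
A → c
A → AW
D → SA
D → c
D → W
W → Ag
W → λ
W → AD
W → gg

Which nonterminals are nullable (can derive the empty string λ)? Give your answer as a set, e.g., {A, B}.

{D, W}

Directly nullable (have an ε-rule): {W}.
D is nullable via D -> W (every symbol on the right is already known nullable).
Not nullable: A, S — each has a terminal in every rule's right-hand side or depends on a non-nullable symbol.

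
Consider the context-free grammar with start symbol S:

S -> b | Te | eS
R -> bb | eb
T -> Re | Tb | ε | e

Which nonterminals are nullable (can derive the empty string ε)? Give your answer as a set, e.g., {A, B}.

{T}

Directly nullable (have an ε-rule): {T}.
Not nullable: R, S — each has a terminal in every rule's right-hand side or depends on a non-nullable symbol.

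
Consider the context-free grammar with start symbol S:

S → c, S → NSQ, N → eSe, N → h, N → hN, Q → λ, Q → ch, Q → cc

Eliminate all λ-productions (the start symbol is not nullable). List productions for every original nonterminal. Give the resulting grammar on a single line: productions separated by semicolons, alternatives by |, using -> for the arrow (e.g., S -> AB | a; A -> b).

S -> c | NS | NSQ; N -> h | hN | eSe; Q -> cc | ch

Nullable set: {Q}.
S -> NSQ: Q nullable, giving NS | NSQ.
Drop Q -> λ.
Unchanged (no nullable symbols): S -> c; N -> eSe; N -> h; N -> hN; Q -> cc; Q -> ch.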